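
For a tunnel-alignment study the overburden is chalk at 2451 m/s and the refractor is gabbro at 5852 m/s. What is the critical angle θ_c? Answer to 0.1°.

Critical incidence: sin θ_c = V₁/V₂ = 2451/5852 = 0.4188.
θ_c = arcsin 0.4188 = 24.76°.

24.8°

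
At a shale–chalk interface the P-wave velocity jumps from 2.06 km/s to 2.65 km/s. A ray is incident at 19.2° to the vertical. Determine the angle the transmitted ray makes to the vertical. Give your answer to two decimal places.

25.03°

sin θ₁/V₁ = sin θ₂/V₂ ⇒ sin θ₂ = 2.65·sin 19.2°/2.06 = 2.65·0.3289/2.06 = 0.4231.
θ₂ = arcsin 0.4231 = 25.03° from the normal.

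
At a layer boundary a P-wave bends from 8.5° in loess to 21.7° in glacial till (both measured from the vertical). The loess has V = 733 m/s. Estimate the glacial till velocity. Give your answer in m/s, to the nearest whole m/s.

1834 m/s

Snell's law: sin 8.5°/V₁ = sin 21.7°/V₂.
V₂ = V₁·sin 21.7°/sin 8.5° = 733 × 2.5015 = 1833.61 m/s.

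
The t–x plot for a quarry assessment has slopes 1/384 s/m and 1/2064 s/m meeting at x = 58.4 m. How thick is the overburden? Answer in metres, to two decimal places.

h = (x_cross/2)·√((V₂−V₁)/(V₂+V₁)).
(V₂−V₁)/(V₂+V₁) = (2064−384)/(2064+384) = 0.6863; √ = 0.8284.
h = (58.4/2)·0.8284 = 24.19 m.

24.19 m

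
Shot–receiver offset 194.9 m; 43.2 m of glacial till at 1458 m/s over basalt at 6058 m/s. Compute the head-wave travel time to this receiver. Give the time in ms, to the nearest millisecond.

θ_c = arcsin(V₁/V₂) = arcsin(1458/6058) = 13.93°, cos θ_c = 0.9706.
Intercept time tᵢ = 2h cos θ_c / V₁ = 2·43.2·0.9706/1458 = 0.05752 s.
t = x/V₂ + tᵢ = 194.9/6058 + 0.05752 = 0.08969 s.

90 ms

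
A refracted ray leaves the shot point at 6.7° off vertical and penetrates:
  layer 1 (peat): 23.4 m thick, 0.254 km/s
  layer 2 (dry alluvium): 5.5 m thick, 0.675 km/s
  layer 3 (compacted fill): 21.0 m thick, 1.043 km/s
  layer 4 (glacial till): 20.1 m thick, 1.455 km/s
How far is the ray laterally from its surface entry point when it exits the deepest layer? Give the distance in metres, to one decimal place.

Ray parameter p = sin 6.7° / 0.254 km/s = 4.5933e-01 s/km.
Layer 1: θ = 6.70°; offset = 23.4·tan 6.70° = 2.749 m.
Layer 2: sin θ = p·0.675 = 0.3101 → θ = 18.06°; offset = 5.5·tan 18.06° = 1.794 m.
Layer 3: sin θ = p·1.043 = 0.4791 → θ = 28.63°; offset = 21.0·tan 28.63° = 11.462 m.
Layer 4: sin θ = p·1.455 = 0.6683 → θ = 41.94°; offset = 20.1·tan 41.94° = 18.059 m.
Σ offsets = 34.063 m.

34.1 m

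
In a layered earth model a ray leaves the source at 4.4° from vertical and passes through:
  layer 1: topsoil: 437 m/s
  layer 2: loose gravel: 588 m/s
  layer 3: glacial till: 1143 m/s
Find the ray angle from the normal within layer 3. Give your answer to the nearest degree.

12°

Ray parameter p = sin 4.4° / 437 = 1.7556e-04 s/m.
sin θ_3 = p·V_3 = 1.7556e-04 × 1143 = 0.2007.
θ_3 = 11.58° from the vertical.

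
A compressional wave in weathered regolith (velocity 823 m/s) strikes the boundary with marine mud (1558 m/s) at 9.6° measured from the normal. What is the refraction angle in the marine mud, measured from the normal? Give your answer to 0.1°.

Snell's law: sin θ₂ = (V₂/V₁)·sin θ₁ = (1558/823)·sin 9.6° = 0.3157.
θ₂ = arcsin 0.3157 = 18.40° from the normal.

18.4°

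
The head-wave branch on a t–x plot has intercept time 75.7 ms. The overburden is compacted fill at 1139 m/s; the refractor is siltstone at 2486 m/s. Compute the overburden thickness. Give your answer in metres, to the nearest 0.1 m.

48.5 m

θ_c = arcsin(1139/2486) = 27.27°; cos θ_c = 0.8889.
tᵢ = 2h cos θ_c/V₁ ⇒ h = tᵢ·V₁/(2 cos θ_c) = 0.0757·1139/(2·0.8889) = 48.50 m.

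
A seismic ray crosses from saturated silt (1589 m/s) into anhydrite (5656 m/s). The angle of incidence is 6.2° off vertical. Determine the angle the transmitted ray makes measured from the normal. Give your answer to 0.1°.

22.6°

Snell's law: sin θ₂ = (V₂/V₁)·sin θ₁ = (5656/1589)·sin 6.2° = 0.3844.
θ₂ = arcsin 0.3844 = 22.61° from the normal.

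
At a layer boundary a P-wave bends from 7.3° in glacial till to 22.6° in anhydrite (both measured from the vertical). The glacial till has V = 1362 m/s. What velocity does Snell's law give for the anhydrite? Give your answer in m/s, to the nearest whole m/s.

4119 m/s

Snell's law: sin 7.3°/V₁ = sin 22.6°/V₂.
V₂ = V₁·sin 22.6°/sin 7.3° = 1362 × 3.0244 = 4119.24 m/s.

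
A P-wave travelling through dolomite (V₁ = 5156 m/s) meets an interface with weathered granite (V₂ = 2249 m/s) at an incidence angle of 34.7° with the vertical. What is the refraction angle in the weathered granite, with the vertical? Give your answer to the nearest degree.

sin θ₁/V₁ = sin θ₂/V₂ ⇒ sin θ₂ = 2249·sin 34.7°/5156 = 2249·0.5693/5156 = 0.2483.
θ₂ = sin⁻¹(0.2483) = 14.38° (from vertical).

14°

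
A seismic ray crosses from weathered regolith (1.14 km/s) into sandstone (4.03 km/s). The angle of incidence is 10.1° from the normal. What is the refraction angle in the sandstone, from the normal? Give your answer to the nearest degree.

sin θ₁/V₁ = sin θ₂/V₂ ⇒ sin θ₂ = 4.03·sin 10.1°/1.14 = 4.03·0.1754/1.14 = 0.6199.
θ₂ = sin⁻¹(0.6199) = 38.31° (from vertical).

38°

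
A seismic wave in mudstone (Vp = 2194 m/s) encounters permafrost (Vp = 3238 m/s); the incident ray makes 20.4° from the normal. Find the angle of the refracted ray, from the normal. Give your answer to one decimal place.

31.0°

Snell's law: sin θ₂ = (V₂/V₁)·sin θ₁ = (3238/2194)·sin 20.4° = 0.5144.
θ₂ = sin⁻¹(0.5144) = 30.96° (from vertical).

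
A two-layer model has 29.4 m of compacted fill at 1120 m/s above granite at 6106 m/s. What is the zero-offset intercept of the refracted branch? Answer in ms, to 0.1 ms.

51.6 ms

tᵢ = 2h·√(V₂²−V₁²)/(V₁V₂).
√(V₂²−V₁²) = √(6106²−1120²) = 6002.4 m/s.
tᵢ = 2·29.4·6002.4/(1120·6106) = 0.05161 s.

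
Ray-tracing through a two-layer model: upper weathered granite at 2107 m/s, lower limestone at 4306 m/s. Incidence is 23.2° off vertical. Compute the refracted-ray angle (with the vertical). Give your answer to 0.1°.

sin θ₁/V₁ = sin θ₂/V₂ ⇒ sin θ₂ = 4306·sin 23.2°/2107 = 4306·0.3939/2107 = 0.8051.
θ₂ = arcsin 0.8051 = 53.62° from the normal.

53.6°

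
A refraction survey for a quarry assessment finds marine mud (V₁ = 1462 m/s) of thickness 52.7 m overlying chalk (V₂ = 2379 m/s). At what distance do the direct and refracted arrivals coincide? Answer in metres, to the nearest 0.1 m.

215.7 m

θ_c = arcsin(1462/2379) = 37.92°, so cos θ_c = 0.7889 and tᵢ = 2h cos θ_c/V₁ = 0.0569 s.
At crossover x/V₁ = x/V₂ + tᵢ ⇒ x = tᵢ/(1/V₁ − 1/V₂) = 0.05687/(6.8399e-04 − 4.2034e-04) = 215.71 m.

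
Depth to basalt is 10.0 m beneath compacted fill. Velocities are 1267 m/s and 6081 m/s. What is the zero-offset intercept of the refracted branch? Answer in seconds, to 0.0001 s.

0.0154 s

θ_c = arcsin(V₁/V₂) = arcsin(1267/6081) = 12.03°; cos θ_c = 0.9781.
tᵢ = 2h·cos θ_c / V₁ = 2·10.0·0.9781 / 1267 = 0.01544 s.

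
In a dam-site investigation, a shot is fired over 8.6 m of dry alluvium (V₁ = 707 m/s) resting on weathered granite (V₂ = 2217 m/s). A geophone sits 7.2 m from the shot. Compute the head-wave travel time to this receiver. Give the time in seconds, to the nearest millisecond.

0.026 s

t = x/V₂ + 2h·√(V₂²−V₁²)/(V₁V₂).
√(V₂²−V₁²) = √(2217²−707²) = 2101.2 m/s; delay term = 2·8.6·2101.2/(707·2217) = 0.02306 s.
t = 7.2/2217 + 0.02306 = 0.02631 s.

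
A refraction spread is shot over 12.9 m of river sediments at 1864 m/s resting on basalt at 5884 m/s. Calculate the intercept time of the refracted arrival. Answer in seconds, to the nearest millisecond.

tᵢ = 2h·√(V₂²−V₁²)/(V₁V₂).
√(V₂²−V₁²) = √(5884²−1864²) = 5580.9 m/s.
tᵢ = 2·12.9·5580.9/(1864·5884) = 0.01313 s.

0.013 s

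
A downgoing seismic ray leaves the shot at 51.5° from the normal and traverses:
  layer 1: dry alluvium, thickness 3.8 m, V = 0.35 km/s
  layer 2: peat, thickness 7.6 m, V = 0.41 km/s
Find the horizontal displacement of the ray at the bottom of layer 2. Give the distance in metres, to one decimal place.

22.2 m

Apply Snell's law at each interface; in layer i the horizontal offset is hᵢ·tan θᵢ.
Layer 1: θ = 51.50°; offset = 3.8·tan 51.50° = 4.777 m.
Layer 2: sin θ = 0.41·sin 51.5°/0.35 = 0.9168, θ = 66.46°; offset = 7.6·tan 66.46° = 17.444 m.
Summing the layer offsets gives 22.221 m.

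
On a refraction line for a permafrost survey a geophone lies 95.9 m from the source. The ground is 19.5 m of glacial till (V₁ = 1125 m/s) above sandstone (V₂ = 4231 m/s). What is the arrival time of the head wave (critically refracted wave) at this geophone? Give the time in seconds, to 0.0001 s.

t = x/V₂ + 2h·√(V₂²−V₁²)/(V₁V₂).
√(V₂²−V₁²) = √(4231²−1125²) = 4078.7 m/s; delay term = 2·19.5·4078.7/(1125·4231) = 0.03342 s.
t = 95.9/4231 + 0.03342 = 0.05608 s.

0.0561 s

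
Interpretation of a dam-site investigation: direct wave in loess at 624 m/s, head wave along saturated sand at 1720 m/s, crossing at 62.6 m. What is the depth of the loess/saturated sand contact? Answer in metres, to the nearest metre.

h = (x_cross/2)·√((V₂−V₁)/(V₂+V₁)).
(V₂−V₁)/(V₂+V₁) = (1720−624)/(1720+624) = 0.4676; √ = 0.6838.
h = (62.6/2)·0.6838 = 21.40 m.

21 m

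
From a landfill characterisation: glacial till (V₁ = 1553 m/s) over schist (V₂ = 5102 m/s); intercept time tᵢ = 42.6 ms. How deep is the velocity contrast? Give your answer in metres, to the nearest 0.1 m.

34.7 m

h = tᵢ·V₁·V₂ / (2·√(V₂²−V₁²)).
√(V₂²−V₁²) = √(5102² − 1553²) = 4859.9 m/s.
h = 0.0426 s × 1553 × 5102 / (2 × 4859.9) = 34.73 m.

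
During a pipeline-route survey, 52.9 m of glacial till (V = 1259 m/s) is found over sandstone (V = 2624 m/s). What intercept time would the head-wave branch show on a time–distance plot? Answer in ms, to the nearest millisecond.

74 ms

θ_c = arcsin(V₁/V₂) = arcsin(1259/2624) = 28.67°; cos θ_c = 0.8774.
tᵢ = 2h·cos θ_c / V₁ = 2·52.9·0.8774 / 1259 = 0.07373 s.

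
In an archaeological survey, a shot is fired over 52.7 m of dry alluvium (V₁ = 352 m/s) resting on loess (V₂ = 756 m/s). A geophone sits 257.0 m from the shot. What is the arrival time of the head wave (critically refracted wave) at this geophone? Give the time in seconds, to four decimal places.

0.6049 s

t = x/V₂ + 2h·√(V₂²−V₁²)/(V₁V₂).
√(V₂²−V₁²) = √(756²−352²) = 669.1 m/s; delay term = 2·52.7·669.1/(352·756) = 0.26499 s.
t = 257.0/756 + 0.26499 = 0.60494 s.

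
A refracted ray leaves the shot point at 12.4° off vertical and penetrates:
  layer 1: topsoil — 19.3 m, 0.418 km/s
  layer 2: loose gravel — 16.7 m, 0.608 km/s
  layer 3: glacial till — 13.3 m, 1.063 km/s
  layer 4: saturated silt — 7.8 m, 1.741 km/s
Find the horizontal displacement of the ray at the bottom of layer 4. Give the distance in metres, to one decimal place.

Apply Snell's law at each interface; in layer i the horizontal offset is hᵢ·tan θᵢ.
Layer 1: θ = 12.40°; offset = 19.3·tan 12.40° = 4.243 m.
Layer 2: sin θ = 0.608·sin 12.4°/0.418 = 0.3123, θ = 18.20°; offset = 16.7·tan 18.20° = 5.491 m.
Layer 3: sin θ = 1.063·sin 12.4°/0.418 = 0.5461, θ = 33.10°; offset = 13.3·tan 33.10° = 8.670 m.
Layer 4: sin θ = 1.741·sin 12.4°/0.418 = 0.8944, θ = 63.43°; offset = 7.8·tan 63.43° = 15.597 m.
Total horizontal offset = 34.001 m.

34.0 m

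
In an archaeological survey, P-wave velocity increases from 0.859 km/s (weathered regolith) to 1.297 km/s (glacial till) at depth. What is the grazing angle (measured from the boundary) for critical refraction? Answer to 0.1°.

48.5°

Critical incidence: sin θ_c = V₁/V₂ = 0.859/1.297 = 0.6623.
θ_c = arcsin 0.6623 = 41.48°.
Measured from the interface: 90° − 41.48° = 48.52°.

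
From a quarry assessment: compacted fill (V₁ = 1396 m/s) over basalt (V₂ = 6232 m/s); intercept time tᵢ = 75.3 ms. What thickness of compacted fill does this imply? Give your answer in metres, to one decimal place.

53.9 m

θ_c = arcsin(1396/6232) = 12.94°; cos θ_c = 0.9746.
tᵢ = 2h cos θ_c/V₁ ⇒ h = tᵢ·V₁/(2 cos θ_c) = 0.0753·1396/(2·0.9746) = 53.93 m.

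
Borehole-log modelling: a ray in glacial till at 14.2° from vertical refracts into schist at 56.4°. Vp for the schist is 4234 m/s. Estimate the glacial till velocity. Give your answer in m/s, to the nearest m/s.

Snell's law: sin 14.2°/V₁ = sin 56.4°/V₂.
V₁ = V₂·sin 14.2°/sin 56.4° = 4234 × 0.2945 = 1246.97 m/s.

1247 m/s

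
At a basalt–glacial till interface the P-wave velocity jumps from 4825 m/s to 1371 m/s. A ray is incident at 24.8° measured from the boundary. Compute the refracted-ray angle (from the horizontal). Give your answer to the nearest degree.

75°

Convert to the normal: θ₁ = 90° − 24.8° = 65.2°.
sin θ₁/V₁ = sin θ₂/V₂ ⇒ sin θ₂ = 1371·sin 65.2°/4825 = 1371·0.9078/4825 = 0.2579.
θ₂ = arcsin 0.2579 = 14.95° from the normal.
From the interface: 90° − 14.95° = 75.05°.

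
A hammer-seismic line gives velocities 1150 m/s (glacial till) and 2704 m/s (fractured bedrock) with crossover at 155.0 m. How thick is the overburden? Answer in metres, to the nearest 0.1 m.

h = (x_cross/2)·√((V₂−V₁)/(V₂+V₁)).
(V₂−V₁)/(V₂+V₁) = (2704−1150)/(2704+1150) = 0.4032; √ = 0.6350.
h = (155.0/2)·0.6350 = 49.21 m.

49.2 m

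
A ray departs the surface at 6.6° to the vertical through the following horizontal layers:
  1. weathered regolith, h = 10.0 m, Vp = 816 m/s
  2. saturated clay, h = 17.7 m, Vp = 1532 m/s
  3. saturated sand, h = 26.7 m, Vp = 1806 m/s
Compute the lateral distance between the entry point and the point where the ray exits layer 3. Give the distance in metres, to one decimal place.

Apply Snell's law at each interface; in layer i the horizontal offset is hᵢ·tan θᵢ.
Layer 1: θ = 6.60°; offset = 10.0·tan 6.60° = 1.157 m.
Layer 2: sin θ = 1532·sin 6.6°/816 = 0.2158, θ = 12.46°; offset = 17.7·tan 12.46° = 3.912 m.
Layer 3: sin θ = 1806·sin 6.6°/816 = 0.2544, θ = 14.74°; offset = 26.7·tan 14.74° = 7.023 m.
Summing the layer offsets gives 12.092 m.

12.1 m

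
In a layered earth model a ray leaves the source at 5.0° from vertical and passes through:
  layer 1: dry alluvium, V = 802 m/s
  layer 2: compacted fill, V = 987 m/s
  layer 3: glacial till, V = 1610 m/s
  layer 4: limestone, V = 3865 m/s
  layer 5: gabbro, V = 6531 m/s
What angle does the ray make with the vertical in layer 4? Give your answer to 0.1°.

24.8°

Ray parameter p = sin 5.0° / 802 = 1.0867e-04 s/m.
sin θ_4 = p·V_4 = 1.0867e-04 × 3865 = 0.4200.
θ_4 = arcsin 0.4200 = 24.84°.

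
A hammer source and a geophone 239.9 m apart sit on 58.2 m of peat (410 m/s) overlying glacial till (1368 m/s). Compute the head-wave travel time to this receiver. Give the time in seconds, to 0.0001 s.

θ_c = arcsin(V₁/V₂) = arcsin(410/1368) = 17.44°, cos θ_c = 0.9540.
Intercept time tᵢ = 2h cos θ_c / V₁ = 2·58.2·0.9540/410 = 0.27085 s.
t = x/V₂ + tᵢ = 239.9/1368 + 0.27085 = 0.44622 s.

0.4462 s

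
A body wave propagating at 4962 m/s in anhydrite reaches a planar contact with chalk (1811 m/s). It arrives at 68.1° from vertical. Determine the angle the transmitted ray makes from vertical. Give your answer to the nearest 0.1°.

19.8°

Snell's law: sin θ₂ = (V₂/V₁)·sin θ₁ = (1811/4962)·sin 68.1° = 0.3386.
θ₂ = arcsin 0.3386 = 19.79° from the normal.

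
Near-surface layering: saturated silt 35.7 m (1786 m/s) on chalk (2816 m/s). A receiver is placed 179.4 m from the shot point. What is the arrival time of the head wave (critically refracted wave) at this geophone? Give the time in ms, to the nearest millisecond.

t = x/V₂ + 2h·√(V₂²−V₁²)/(V₁V₂).
√(V₂²−V₁²) = √(2816²−1786²) = 2177.2 m/s; delay term = 2·35.7·2177.2/(1786·2816) = 0.03091 s.
t = 179.4/2816 + 0.03091 = 0.09462 s.

95 ms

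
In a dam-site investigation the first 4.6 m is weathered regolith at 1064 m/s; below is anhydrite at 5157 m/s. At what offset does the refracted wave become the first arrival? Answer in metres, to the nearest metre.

11 m

θ_c = arcsin(1064/5157) = 11.91°, so cos θ_c = 0.9785 and tᵢ = 2h cos θ_c/V₁ = 0.0085 s.
At crossover x/V₁ = x/V₂ + tᵢ ⇒ x = tᵢ/(1/V₁ − 1/V₂) = 0.00846/(9.3985e-04 − 1.9391e-04) = 11.34 m.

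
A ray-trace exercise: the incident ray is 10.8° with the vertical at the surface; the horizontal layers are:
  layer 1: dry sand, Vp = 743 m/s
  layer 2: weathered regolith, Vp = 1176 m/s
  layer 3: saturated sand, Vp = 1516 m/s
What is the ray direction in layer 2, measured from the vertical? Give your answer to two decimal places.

Ray parameter p = sin 10.8° / 743 = 2.5220e-04 s/m.
sin θ_2 = p·V_2 = 2.5220e-04 × 1176 = 0.2966.
θ_2 = 17.25° from the vertical.

17.25°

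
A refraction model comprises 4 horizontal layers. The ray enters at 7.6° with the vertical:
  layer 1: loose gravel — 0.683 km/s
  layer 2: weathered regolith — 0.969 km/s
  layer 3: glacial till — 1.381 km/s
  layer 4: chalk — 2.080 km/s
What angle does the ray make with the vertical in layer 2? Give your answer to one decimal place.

10.8°

Snell's law across each interface conserves sin θ / V, so sin θ_2 = V_2·sin θ₁/V₁.
sin θ_2 = 0.969 × sin 7.6° / 0.683 = 0.1876.
θ_2 = arcsin 0.1876 = 10.81°.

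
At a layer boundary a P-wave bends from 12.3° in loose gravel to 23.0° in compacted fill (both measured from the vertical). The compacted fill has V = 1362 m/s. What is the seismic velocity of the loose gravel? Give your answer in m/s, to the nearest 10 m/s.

740 m/s

Snell's law: sin 12.3°/V₁ = sin 23.0°/V₂.
V₁ = V₂·sin 12.3°/sin 23.0° = 1362 × 0.5452 = 742.58 m/s.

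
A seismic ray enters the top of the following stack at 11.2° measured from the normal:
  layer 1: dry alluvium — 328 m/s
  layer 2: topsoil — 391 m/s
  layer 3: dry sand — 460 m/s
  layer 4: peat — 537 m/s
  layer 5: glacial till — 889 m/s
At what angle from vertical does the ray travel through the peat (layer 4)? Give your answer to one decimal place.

Ray parameter p = sin 11.2° / 328 = 5.9218e-04 s/m.
sin θ_4 = p·V_4 = 5.9218e-04 × 537 = 0.3180.
θ_4 = arcsin 0.3180 = 18.54°.

18.5°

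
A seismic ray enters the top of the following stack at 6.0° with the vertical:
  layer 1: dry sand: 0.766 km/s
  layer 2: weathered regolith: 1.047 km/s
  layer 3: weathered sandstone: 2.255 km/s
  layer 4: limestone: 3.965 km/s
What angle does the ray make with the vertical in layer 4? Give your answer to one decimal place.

32.8°

Ray parameter p = sin 6.0° / 0.766 = 1.3646e-01 s/km.
sin θ_4 = p·V_4 = 1.3646e-01 × 3.965 = 0.5411.
θ_4 = 32.76° from the vertical.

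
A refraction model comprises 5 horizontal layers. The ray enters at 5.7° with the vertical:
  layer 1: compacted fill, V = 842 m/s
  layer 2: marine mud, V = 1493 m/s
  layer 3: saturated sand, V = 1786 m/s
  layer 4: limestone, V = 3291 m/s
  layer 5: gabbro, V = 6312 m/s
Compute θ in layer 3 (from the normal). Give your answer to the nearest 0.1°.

12.2°

Ray parameter p = sin 5.7° / 842 = 1.1796e-04 s/m.
sin θ_3 = p·V_3 = 1.1796e-04 × 1786 = 0.2107.
θ_3 = arcsin 0.2107 = 12.16°.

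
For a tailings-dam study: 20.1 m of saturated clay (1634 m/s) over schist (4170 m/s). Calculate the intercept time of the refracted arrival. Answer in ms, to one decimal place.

22.6 ms

θ_c = arcsin(V₁/V₂) = arcsin(1634/4170) = 23.07°; cos θ_c = 0.9200.
tᵢ = 2h·cos θ_c / V₁ = 2·20.1·0.9200 / 1634 = 0.02263 s.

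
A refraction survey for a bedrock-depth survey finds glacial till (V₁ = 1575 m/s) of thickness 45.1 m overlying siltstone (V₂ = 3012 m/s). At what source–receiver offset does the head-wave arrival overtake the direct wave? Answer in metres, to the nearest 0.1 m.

161.2 m

x_cross = 2h·√((V₂+V₁)/(V₂−V₁)).
(V₂+V₁)/(V₂−V₁) = (3012+1575)/(3012−1575) = 3.1921; √ = 1.7866.
x_cross = 2·45.1·1.7866 = 161.15 m.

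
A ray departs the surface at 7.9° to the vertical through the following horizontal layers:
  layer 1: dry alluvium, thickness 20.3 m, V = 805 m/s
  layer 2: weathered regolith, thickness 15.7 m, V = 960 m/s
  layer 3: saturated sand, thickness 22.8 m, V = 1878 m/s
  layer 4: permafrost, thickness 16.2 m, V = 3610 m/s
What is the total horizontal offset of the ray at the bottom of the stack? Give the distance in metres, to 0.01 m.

Ray parameter p = sin 7.9° / 805 m/s = 1.7074e-04 s/m.
Layer 1: θ = 7.90°; offset = 20.3·tan 7.90° = 2.8169 m.
Layer 2: sin θ = p·960 = 0.1639 → θ = 9.43°; offset = 15.7·tan 9.43° = 2.6087 m.
Layer 3: sin θ = p·1878 = 0.3206 → θ = 18.70°; offset = 22.8·tan 18.70° = 7.7183 m.
Layer 4: sin θ = p·3610 = 0.6164 → θ = 38.05°; offset = 16.2·tan 38.05° = 12.6802 m.
Summing the layer offsets gives 25.8240 m.

25.82 m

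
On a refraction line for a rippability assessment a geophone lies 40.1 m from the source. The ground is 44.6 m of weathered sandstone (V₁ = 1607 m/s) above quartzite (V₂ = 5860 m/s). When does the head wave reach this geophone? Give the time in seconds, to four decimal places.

t = x/V₂ + 2h·√(V₂²−V₁²)/(V₁V₂).
√(V₂²−V₁²) = √(5860²−1607²) = 5635.3 m/s; delay term = 2·44.6·5635.3/(1607·5860) = 0.05338 s.
t = 40.1/5860 + 0.05338 = 0.06022 s.

0.0602 s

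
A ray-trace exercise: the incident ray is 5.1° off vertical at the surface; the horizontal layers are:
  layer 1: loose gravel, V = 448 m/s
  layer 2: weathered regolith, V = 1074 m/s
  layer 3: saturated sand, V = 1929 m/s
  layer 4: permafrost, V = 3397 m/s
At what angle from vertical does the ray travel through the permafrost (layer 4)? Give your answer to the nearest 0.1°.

42.4°

Ray parameter p = sin 5.1° / 448 = 1.9842e-04 s/m.
sin θ_4 = p·V_4 = 1.9842e-04 × 3397 = 0.6740.
θ_4 = 42.38° from the vertical.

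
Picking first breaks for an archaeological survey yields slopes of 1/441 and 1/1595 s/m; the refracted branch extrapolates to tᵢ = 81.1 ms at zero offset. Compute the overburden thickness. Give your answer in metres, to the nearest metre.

19 m

h = tᵢ·V₁·V₂ / (2·√(V₂²−V₁²)).
√(V₂²−V₁²) = √(1595² − 441²) = 1532.8 m/s.
h = 0.0811 s × 441 × 1595 / (2 × 1532.8) = 18.61 m.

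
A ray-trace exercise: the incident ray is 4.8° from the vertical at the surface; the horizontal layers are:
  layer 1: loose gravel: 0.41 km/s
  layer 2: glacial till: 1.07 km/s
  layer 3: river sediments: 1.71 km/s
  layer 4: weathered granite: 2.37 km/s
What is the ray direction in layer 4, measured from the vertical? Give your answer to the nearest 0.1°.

Snell's law across each interface conserves sin θ / V, so sin θ_4 = V_4·sin θ₁/V₁.
sin θ_4 = 2.37 × sin 4.8° / 0.41 = 0.4837.
θ_4 = arcsin 0.4837 = 28.93°.

28.9°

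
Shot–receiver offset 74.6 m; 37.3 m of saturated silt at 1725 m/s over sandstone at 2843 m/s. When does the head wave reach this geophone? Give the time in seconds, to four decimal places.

θ_c = arcsin(V₁/V₂) = arcsin(1725/2843) = 37.36°, cos θ_c = 0.7949.
Intercept time tᵢ = 2h cos θ_c / V₁ = 2·37.3·0.7949/1725 = 0.03438 s.
t = x/V₂ + tᵢ = 74.6/2843 + 0.03438 = 0.06062 s.

0.0606 s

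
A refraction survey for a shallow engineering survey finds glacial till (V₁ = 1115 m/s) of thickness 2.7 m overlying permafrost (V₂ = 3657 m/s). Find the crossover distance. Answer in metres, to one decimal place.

x_cross = 2h·√((V₂+V₁)/(V₂−V₁)).
(V₂+V₁)/(V₂−V₁) = (3657+1115)/(3657−1115) = 1.8773; √ = 1.3701.
x_cross = 2·2.7·1.3701 = 7.40 m.

7.4 m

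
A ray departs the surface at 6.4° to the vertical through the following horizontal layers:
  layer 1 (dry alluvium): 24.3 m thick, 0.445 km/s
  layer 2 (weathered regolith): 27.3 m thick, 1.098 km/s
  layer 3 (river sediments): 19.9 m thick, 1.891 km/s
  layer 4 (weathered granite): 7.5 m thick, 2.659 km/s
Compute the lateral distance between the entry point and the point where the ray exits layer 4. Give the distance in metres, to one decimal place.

27.9 m

Apply Snell's law at each interface; in layer i the horizontal offset is hᵢ·tan θᵢ.
Layer 1: θ = 6.40°; offset = 24.3·tan 6.40° = 2.726 m.
Layer 2: sin θ = 1.098·sin 6.4°/0.445 = 0.2750, θ = 15.96°; offset = 27.3·tan 15.96° = 7.810 m.
Layer 3: sin θ = 1.891·sin 6.4°/0.445 = 0.4737, θ = 28.27°; offset = 19.9·tan 28.27° = 10.703 m.
Layer 4: sin θ = 2.659·sin 6.4°/0.445 = 0.6661, θ = 41.76°; offset = 7.5·tan 41.76° = 6.697 m.
Σ offsets = 27.936 m.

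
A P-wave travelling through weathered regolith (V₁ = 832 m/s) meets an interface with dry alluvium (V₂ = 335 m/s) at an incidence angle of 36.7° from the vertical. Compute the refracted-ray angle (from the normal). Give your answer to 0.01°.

sin θ₁/V₁ = sin θ₂/V₂ ⇒ sin θ₂ = 335·sin 36.7°/832 = 335·0.5976/832 = 0.2406.
θ₂ = arcsin 0.2406 = 13.92° from the normal.

13.92°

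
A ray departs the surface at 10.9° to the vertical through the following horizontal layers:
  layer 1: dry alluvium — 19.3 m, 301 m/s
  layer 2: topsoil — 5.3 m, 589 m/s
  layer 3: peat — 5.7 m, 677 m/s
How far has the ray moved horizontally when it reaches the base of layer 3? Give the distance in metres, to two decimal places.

8.51 m

Apply Snell's law at each interface; in layer i the horizontal offset is hᵢ·tan θᵢ.
Layer 1: θ = 10.90°; offset = 19.3·tan 10.90° = 3.7166 m.
Layer 2: sin θ = 589·sin 10.9°/301 = 0.3700, θ = 21.72°; offset = 5.3·tan 21.72° = 2.1110 m.
Layer 3: sin θ = 677·sin 10.9°/301 = 0.4253, θ = 25.17°; offset = 5.7·tan 25.17° = 2.6786 m.
Σ offsets = 8.5061 m.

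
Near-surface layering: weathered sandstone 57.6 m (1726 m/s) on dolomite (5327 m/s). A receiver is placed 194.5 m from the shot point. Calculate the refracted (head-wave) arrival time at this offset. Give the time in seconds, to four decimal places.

t = x/V₂ + 2h·√(V₂²−V₁²)/(V₁V₂).
√(V₂²−V₁²) = √(5327²−1726²) = 5039.6 m/s; delay term = 2·57.6·5039.6/(1726·5327) = 0.06314 s.
t = 194.5/5327 + 0.06314 = 0.09966 s.

0.0997 s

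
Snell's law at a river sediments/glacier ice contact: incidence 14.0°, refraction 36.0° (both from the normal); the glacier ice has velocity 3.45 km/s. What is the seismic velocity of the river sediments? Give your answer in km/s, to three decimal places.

1.420 km/s

sin 14.0° = 0.2419; sin 36.0° = 0.5878.
V₁ = V₂·(sin θ₁/sin θ₂) = 3.45·(0.2419/0.5878) = 1.420 km/s.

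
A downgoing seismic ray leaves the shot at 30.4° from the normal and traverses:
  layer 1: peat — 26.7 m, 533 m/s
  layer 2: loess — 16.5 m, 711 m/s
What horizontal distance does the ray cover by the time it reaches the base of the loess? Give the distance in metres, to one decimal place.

30.8 m

Apply Snell's law at each interface; in layer i the horizontal offset is hᵢ·tan θᵢ.
Layer 1: θ = 30.40°; offset = 26.7·tan 30.40° = 15.665 m.
Layer 2: sin θ = 711·sin 30.4°/533 = 0.6750, θ = 42.46°; offset = 16.5·tan 42.46° = 15.096 m.
Summing the layer offsets gives 30.761 m.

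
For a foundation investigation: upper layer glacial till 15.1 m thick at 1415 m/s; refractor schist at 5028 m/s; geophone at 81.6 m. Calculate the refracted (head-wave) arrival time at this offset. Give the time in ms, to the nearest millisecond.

θ_c = arcsin(V₁/V₂) = arcsin(1415/5028) = 16.35°, cos θ_c = 0.9596.
Intercept time tᵢ = 2h cos θ_c / V₁ = 2·15.1·0.9596/1415 = 0.02048 s.
t = x/V₂ + tᵢ = 81.6/5028 + 0.02048 = 0.03671 s.

37 ms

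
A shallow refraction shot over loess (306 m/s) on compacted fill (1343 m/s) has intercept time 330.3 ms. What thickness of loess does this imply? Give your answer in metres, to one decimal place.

51.9 m

h = tᵢ·V₁·V₂ / (2·√(V₂²−V₁²)).
√(V₂²−V₁²) = √(1343² − 306²) = 1307.7 m/s.
h = 0.3303 s × 306 × 1343 / (2 × 1307.7) = 51.90 m.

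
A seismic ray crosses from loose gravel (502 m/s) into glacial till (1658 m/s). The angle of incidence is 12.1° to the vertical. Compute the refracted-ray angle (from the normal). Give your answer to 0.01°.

43.81°

Snell's law: sin θ₂ = (V₂/V₁)·sin θ₁ = (1658/502)·sin 12.1° = 0.6923.
θ₂ = arcsin 0.6923 = 43.81° from the normal.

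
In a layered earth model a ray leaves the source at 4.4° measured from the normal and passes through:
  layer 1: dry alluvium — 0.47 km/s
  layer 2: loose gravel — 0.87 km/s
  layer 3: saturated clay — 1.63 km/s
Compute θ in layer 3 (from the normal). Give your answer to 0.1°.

15.4°

Snell's law across each interface conserves sin θ / V, so sin θ_3 = V_3·sin θ₁/V₁.
sin θ_3 = 1.63 × sin 4.4° / 0.47 = 0.2661.
θ_3 = arcsin 0.2661 = 15.43°.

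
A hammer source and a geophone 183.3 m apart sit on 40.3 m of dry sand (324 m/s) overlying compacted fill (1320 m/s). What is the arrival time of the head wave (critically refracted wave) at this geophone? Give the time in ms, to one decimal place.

380.0 ms

t = x/V₂ + 2h·√(V₂²−V₁²)/(V₁V₂).
√(V₂²−V₁²) = √(1320²−324²) = 1279.6 m/s; delay term = 2·40.3·1279.6/(324·1320) = 0.24116 s.
t = 183.3/1320 + 0.24116 = 0.38002 s.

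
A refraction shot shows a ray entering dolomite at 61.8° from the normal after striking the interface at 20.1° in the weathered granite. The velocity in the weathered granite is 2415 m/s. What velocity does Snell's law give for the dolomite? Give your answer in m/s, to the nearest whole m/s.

6193 m/s

Snell's law: sin 20.1°/V₁ = sin 61.8°/V₂.
V₂ = V₁·sin 61.8°/sin 20.1° = 2415 × 2.5645 = 6193.18 m/s.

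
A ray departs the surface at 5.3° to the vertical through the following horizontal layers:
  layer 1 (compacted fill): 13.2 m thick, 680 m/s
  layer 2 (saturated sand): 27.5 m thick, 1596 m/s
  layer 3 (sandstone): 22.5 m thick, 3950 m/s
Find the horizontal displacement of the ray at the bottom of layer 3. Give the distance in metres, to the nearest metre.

Apply Snell's law at each interface; in layer i the horizontal offset is hᵢ·tan θᵢ.
Layer 1: θ = 5.30°; offset = 13.2·tan 5.30° = 1.225 m.
Layer 2: sin θ = 1596·sin 5.3°/680 = 0.2168, θ = 12.52°; offset = 27.5·tan 12.52° = 6.107 m.
Layer 3: sin θ = 3950·sin 5.3°/680 = 0.5366, θ = 32.45°; offset = 22.5·tan 32.45° = 14.307 m.
Σ offsets = 21.638 m.

22 m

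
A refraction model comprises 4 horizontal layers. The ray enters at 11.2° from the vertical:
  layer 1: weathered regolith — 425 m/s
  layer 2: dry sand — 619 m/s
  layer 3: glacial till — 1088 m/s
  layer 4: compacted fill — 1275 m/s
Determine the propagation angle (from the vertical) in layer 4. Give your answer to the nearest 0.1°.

Ray parameter p = sin 11.2° / 425 = 4.5702e-04 s/m.
sin θ_4 = p·V_4 = 4.5702e-04 × 1275 = 0.5827.
θ_4 = 35.64° from the vertical.

35.6°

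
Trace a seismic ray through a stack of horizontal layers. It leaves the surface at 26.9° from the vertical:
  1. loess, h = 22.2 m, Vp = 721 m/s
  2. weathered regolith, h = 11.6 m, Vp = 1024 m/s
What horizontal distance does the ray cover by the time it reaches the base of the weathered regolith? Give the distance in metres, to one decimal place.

Apply Snell's law at each interface; in layer i the horizontal offset is hᵢ·tan θᵢ.
Layer 1: θ = 26.90°; offset = 22.2·tan 26.90° = 11.263 m.
Layer 2: sin θ = 1024·sin 26.9°/721 = 0.6426, θ = 39.98°; offset = 11.6·tan 39.98° = 9.728 m.
Σ offsets = 20.991 m.

21.0 m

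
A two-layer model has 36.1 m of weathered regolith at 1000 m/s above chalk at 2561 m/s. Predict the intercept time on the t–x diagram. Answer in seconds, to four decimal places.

0.0665 s

tᵢ = 2h·√(V₂²−V₁²)/(V₁V₂).
√(V₂²−V₁²) = √(2561²−1000²) = 2357.7 m/s.
tᵢ = 2·36.1·2357.7/(1000·2561) = 0.06647 s.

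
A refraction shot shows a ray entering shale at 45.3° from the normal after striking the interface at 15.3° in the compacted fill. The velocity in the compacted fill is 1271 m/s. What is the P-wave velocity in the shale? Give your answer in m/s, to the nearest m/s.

3424 m/s

Snell's law: sin 15.3°/V₁ = sin 45.3°/V₂.
V₂ = V₁·sin 45.3°/sin 15.3° = 1271 × 2.6937 = 3423.72 m/s.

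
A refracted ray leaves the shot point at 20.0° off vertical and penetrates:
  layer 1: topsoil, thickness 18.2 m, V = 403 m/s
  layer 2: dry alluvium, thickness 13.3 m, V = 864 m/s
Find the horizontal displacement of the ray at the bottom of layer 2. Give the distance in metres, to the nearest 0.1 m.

Apply Snell's law at each interface; in layer i the horizontal offset is hᵢ·tan θᵢ.
Layer 1: θ = 20.00°; offset = 18.2·tan 20.00° = 6.624 m.
Layer 2: sin θ = 864·sin 20.0°/403 = 0.7333, θ = 47.16°; offset = 13.3·tan 47.16° = 14.343 m.
Σ offsets = 20.967 m.

21.0 m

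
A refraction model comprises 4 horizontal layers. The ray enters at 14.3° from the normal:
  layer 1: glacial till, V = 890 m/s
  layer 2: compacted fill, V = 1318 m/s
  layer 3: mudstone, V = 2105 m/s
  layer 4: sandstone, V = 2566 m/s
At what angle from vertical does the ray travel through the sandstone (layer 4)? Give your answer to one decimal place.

Ray parameter p = sin 14.3° / 890 = 2.7753e-04 s/m.
sin θ_4 = p·V_4 = 2.7753e-04 × 2566 = 0.7121.
θ_4 = arcsin 0.7121 = 45.41°.

45.4°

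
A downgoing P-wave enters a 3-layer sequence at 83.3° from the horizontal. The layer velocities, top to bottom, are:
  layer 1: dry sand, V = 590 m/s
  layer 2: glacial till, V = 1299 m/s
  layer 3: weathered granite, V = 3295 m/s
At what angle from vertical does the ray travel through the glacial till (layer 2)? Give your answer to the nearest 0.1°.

From the normal: θ₁ = 90° − 83.3° = 6.7°.
Ray parameter p = sin 6.7° / 590 = 1.9775e-04 s/m.
sin θ_2 = p·V_2 = 1.9775e-04 × 1299 = 0.2569.
θ_2 = 14.88° from the vertical.

14.9°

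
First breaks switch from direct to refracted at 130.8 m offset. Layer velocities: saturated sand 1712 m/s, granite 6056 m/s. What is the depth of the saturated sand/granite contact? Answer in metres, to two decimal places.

h = (x_cross/2)·√((V₂−V₁)/(V₂+V₁)).
(V₂−V₁)/(V₂+V₁) = (6056−1712)/(6056+1712) = 0.5592; √ = 0.7478.
h = (130.8/2)·0.7478 = 48.91 m.

48.91 m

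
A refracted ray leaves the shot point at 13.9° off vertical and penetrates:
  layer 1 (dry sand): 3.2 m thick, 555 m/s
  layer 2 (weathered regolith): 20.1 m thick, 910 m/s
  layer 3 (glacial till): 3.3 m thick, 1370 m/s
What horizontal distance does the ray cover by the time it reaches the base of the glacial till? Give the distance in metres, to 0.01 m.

Ray parameter p = sin 13.9° / 555 m/s = 4.3284e-04 s/m.
Layer 1: θ = 13.90°; offset = 3.2·tan 13.90° = 0.7919 m.
Layer 2: sin θ = p·910 = 0.3939 → θ = 23.20°; offset = 20.1·tan 23.20° = 8.6135 m.
Layer 3: sin θ = p·1370 = 0.5930 → θ = 36.37°; offset = 3.3·tan 36.37° = 2.4303 m.
Total horizontal offset = 11.8357 m.

11.84 m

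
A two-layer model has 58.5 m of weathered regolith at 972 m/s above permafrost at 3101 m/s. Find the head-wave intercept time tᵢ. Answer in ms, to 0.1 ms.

tᵢ = 2h·√(V₂²−V₁²)/(V₁V₂).
√(V₂²−V₁²) = √(3101²−972²) = 2944.7 m/s.
tᵢ = 2·58.5·2944.7/(972·3101) = 0.11430 s.

114.3 ms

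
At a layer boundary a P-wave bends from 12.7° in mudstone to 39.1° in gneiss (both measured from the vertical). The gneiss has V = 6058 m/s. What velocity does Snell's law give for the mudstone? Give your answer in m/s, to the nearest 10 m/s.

Snell's law: sin 12.7°/V₁ = sin 39.1°/V₂.
V₁ = V₂·sin 12.7°/sin 39.1° = 6058 × 0.3486 = 2111.75 m/s.

2110 m/s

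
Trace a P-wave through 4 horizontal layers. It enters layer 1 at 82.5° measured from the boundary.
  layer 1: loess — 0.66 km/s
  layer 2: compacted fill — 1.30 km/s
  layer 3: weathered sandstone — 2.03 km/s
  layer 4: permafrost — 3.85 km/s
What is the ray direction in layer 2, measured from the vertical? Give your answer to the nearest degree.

From the normal: θ₁ = 90° − 82.5° = 7.5°.
Snell's law across each interface conserves sin θ / V, so sin θ_2 = V_2·sin θ₁/V₁.
sin θ_2 = 1.30 × sin 7.5° / 0.66 = 0.2571.
θ_2 = arcsin 0.2571 = 14.90°.

15°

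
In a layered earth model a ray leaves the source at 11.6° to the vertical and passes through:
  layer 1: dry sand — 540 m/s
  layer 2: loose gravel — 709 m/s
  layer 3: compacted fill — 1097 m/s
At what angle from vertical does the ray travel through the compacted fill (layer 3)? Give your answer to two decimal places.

Ray parameter p = sin 11.6° / 540 = 3.7237e-04 s/m.
sin θ_3 = p·V_3 = 3.7237e-04 × 1097 = 0.4085.
θ_3 = arcsin 0.4085 = 24.11°.

24.11°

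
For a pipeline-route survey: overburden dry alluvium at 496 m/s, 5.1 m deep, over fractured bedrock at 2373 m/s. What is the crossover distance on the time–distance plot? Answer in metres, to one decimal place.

θ_c = arcsin(496/2373) = 12.06°, so cos θ_c = 0.9779 and tᵢ = 2h cos θ_c/V₁ = 0.0201 s.
At crossover x/V₁ = x/V₂ + tᵢ ⇒ x = tᵢ/(1/V₁ − 1/V₂) = 0.02011/(2.0161e-03 − 4.2141e-04) = 12.61 m.

12.6 m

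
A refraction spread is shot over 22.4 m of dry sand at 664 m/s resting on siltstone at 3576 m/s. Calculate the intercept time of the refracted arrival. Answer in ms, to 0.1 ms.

66.3 ms

θ_c = arcsin(V₁/V₂) = arcsin(664/3576) = 10.70°; cos θ_c = 0.9826.
tᵢ = 2h·cos θ_c / V₁ = 2·22.4·0.9826 / 664 = 0.06630 s.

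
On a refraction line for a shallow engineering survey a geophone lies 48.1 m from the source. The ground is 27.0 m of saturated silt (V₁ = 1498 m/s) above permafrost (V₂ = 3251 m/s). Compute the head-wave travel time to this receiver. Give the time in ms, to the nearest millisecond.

47 ms

θ_c = arcsin(V₁/V₂) = arcsin(1498/3251) = 27.44°, cos θ_c = 0.8875.
Intercept time tᵢ = 2h cos θ_c / V₁ = 2·27.0·0.8875/1498 = 0.03199 s.
t = x/V₂ + tᵢ = 48.1/3251 + 0.03199 = 0.04679 s.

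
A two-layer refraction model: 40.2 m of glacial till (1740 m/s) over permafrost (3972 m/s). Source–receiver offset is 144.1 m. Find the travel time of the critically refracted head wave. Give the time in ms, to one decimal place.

77.8 ms

θ_c = arcsin(V₁/V₂) = arcsin(1740/3972) = 25.98°, cos θ_c = 0.8989.
Intercept time tᵢ = 2h cos θ_c / V₁ = 2·40.2·0.8989/1740 = 0.04154 s.
t = x/V₂ + tᵢ = 144.1/3972 + 0.04154 = 0.07782 s.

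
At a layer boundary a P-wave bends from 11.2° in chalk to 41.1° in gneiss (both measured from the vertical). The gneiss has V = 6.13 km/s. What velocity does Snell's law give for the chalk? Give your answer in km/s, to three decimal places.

sin 11.2° = 0.1942; sin 41.1° = 0.6574.
V₁ = V₂·(sin θ₁/sin θ₂) = 6.13·(0.1942/0.6574) = 1.811 km/s.

1.811 km/s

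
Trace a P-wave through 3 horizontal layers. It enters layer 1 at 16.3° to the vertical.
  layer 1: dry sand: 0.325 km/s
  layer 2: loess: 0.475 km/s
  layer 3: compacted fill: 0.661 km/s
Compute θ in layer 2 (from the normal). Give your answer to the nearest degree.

Ray parameter p = sin 16.3° / 0.325 = 8.6359e-01 s/km.
sin θ_2 = p·V_2 = 8.6359e-01 × 0.475 = 0.4102.
θ_2 = arcsin 0.4102 = 24.22°.

24°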